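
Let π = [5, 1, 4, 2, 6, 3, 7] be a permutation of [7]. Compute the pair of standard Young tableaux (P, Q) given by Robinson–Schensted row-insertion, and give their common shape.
P = [1, 2, 3, 7] / [4, 6] / [5];  Q = [1, 3, 5, 7] / [2, 6] / [4];  common shape = (4, 2, 1)

Row-insert the values π_1, π_2, … into P one at a time, bumping the leftmost entry strictly greater than the inserted value down to the next row. The recording tableau Q records, in position (i, j), the step at which that cell was added to P.
  Insert 5 (step 1): P = [5];  Q = [1]
  Insert 1 (step 2): P = [1] / [5];  Q = [1] / [2]
  Insert 4 (step 3): P = [1, 4] / [5];  Q = [1, 3] / [2]
  Insert 2 (step 4): P = [1, 2] / [4] / [5];  Q = [1, 3] / [2] / [4]
  Insert 6 (step 5): P = [1, 2, 6] / [4] / [5];  Q = [1, 3, 5] / [2] / [4]
  Insert 3 (step 6): P = [1, 2, 3] / [4, 6] / [5];  Q = [1, 3, 5] / [2, 6] / [4]
  Insert 7 (step 7): P = [1, 2, 3, 7] / [4, 6] / [5];  Q = [1, 3, 5, 7] / [2, 6] / [4]
Final shape: (4, 2, 1).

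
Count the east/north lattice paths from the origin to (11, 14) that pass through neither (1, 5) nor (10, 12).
Number of paths = 2169114

Inclusion–exclusion. Total paths: C(25, 11) = 4457400. Through P₁: C(6, 1)·C(19, 10) = 554268. Through P₂: C(22, 10)·C(3, 1) = 1939938. Since P₁ is strictly southwest of P₂, a monotone path through both must visit P₁ then P₂; paths through both = C(6, 1)·C(16, 9)·C(3, 1) = 205920. Avoid both = 4457400 − 554268 − 1939938 + 205920 = 2169114.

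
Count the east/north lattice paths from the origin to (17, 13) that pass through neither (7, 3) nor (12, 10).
Number of paths = 66699194

Inclusion–exclusion. Total paths: C(30, 17) = 119759850. Through P₁: C(10, 7)·C(20, 10) = 22170720. Through P₂: C(22, 12)·C(8, 5) = 36212176. Since P₁ is strictly southwest of P₂, a monotone path through both must visit P₁ then P₂; paths through both = C(10, 7)·C(12, 5)·C(8, 5) = 5322240. Avoid both = 119759850 − 22170720 − 36212176 + 5322240 = 66699194.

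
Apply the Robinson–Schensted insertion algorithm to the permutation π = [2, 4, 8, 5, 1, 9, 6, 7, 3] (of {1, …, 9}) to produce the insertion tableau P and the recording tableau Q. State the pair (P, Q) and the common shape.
P = [1, 3, 5, 6, 7] / [2, 4] / [8, 9];  Q = [1, 2, 3, 6, 8] / [4, 7] / [5, 9];  common shape = (5, 2, 2)

Row-insert the values π_1, π_2, … into P one at a time, bumping the leftmost entry strictly greater than the inserted value down to the next row. The recording tableau Q records, in position (i, j), the step at which that cell was added to P.
  Insert 2 (step 1): P = [2];  Q = [1]
  Insert 4 (step 2): P = [2, 4];  Q = [1, 2]
  Insert 8 (step 3): P = [2, 4, 8];  Q = [1, 2, 3]
  Insert 5 (step 4): P = [2, 4, 5] / [8];  Q = [1, 2, 3] / [4]
  Insert 1 (step 5): P = [1, 4, 5] / [2] / [8];  Q = [1, 2, 3] / [4] / [5]
  Insert 9 (step 6): P = [1, 4, 5, 9] / [2] / [8];  Q = [1, 2, 3, 6] / [4] / [5]
  Insert 6 (step 7): P = [1, 4, 5, 6] / [2, 9] / [8];  Q = [1, 2, 3, 6] / [4, 7] / [5]
  Insert 7 (step 8): P = [1, 4, 5, 6, 7] / [2, 9] / [8];  Q = [1, 2, 3, 6, 8] / [4, 7] / [5]
  Insert 3 (step 9): P = [1, 3, 5, 6, 7] / [2, 4] / [8, 9];  Q = [1, 2, 3, 6, 8] / [4, 7] / [5, 9]
Final shape: (5, 2, 2).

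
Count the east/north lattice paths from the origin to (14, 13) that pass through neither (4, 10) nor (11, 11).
Number of paths = 12797774

Inclusion–exclusion. Total paths: C(27, 14) = 20058300. Through P₁: C(14, 4)·C(13, 10) = 286286. Through P₂: C(22, 11)·C(5, 3) = 7054320. Since P₁ is strictly southwest of P₂, a monotone path through both must visit P₁ then P₂; paths through both = C(14, 4)·C(8, 7)·C(5, 3) = 80080. Avoid both = 20058300 − 286286 − 7054320 + 80080 = 12797774.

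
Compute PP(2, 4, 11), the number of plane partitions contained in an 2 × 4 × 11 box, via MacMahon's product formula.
PP(2, 4, 11) = 496860

Evaluate the triple product over i = 1..2, j = 1..4, k = 1..11. The factors are (2/1) · (3/2) · (4/3) · (5/4) · (6/5) · (7/6) · (8/7) · (9/8) · … (88 factors total). The numerators and denominators telescope so the product is an integer; carrying out the multiplication exactly gives PP(2, 4, 11) = 496860.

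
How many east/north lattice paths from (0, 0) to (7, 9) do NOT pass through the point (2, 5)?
Number of paths = 8794

Total paths from (0, 0) to (7, 9): C(16, 7) = 11440. Paths through (2, 5): (paths (0, 0) → (2, 5)) × (paths (2, 5) → (7, 9)) = C(7, 2) · C(9, 5) = 21 · 126 = 2646. Avoidance count = 11440 − 2646 = 8794.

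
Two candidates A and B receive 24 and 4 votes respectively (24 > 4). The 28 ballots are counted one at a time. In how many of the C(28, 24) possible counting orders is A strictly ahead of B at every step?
Strict-lead orderings = 14625

Total orderings of the 28 votes with 24 for A: C(28, 24) = 20475. By the Bertrand ballot formula (Cycle Lemma / reflection principle), the number of orderings in which A is strictly ahead of B throughout is (p − q)/(p + q) · C(p + q, p) = (24 − 4)/(24 + 4) · 20475 = 14625.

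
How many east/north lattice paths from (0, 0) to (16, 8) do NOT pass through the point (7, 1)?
Number of paths = 643951

Total paths from (0, 0) to (16, 8): C(24, 16) = 735471. Paths through (7, 1): (paths (0, 0) → (7, 1)) × (paths (7, 1) → (16, 8)) = C(8, 7) · C(16, 9) = 8 · 11440 = 91520. Avoidance count = 735471 − 91520 = 643951.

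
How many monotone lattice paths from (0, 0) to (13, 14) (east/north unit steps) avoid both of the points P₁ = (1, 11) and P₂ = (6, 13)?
Number of paths = 19837800

Inclusion–exclusion. Total paths: C(27, 13) = 20058300. Through P₁: C(12, 1)·C(15, 12) = 5460. Through P₂: C(19, 6)·C(8, 7) = 217056. Since P₁ is strictly southwest of P₂, a monotone path through both must visit P₁ then P₂; paths through both = C(12, 1)·C(7, 5)·C(8, 7) = 2016. Avoid both = 20058300 − 5460 − 217056 + 2016 = 19837800.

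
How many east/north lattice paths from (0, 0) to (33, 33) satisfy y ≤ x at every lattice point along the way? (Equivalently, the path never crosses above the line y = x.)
Number of paths = 212336130412243110

By the reflection principle (André's argument), the number of monotone paths to (33, 33) with n ≤ m that never go above y = x is C(66, 33) − C(66, 34) = 7219428434016265740 − 7007092303604022630 = 212336130412243110.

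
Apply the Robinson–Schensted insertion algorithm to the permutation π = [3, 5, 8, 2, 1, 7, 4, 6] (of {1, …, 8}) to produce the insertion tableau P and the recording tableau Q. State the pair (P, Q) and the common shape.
P = [1, 4, 6] / [2, 5, 7] / [3, 8];  Q = [1, 2, 3] / [4, 6, 8] / [5, 7];  common shape = (3, 3, 2)

Row-insert the values π_1, π_2, … into P one at a time, bumping the leftmost entry strictly greater than the inserted value down to the next row. The recording tableau Q records, in position (i, j), the step at which that cell was added to P.
  Insert 3 (step 1): P = [3];  Q = [1]
  Insert 5 (step 2): P = [3, 5];  Q = [1, 2]
  Insert 8 (step 3): P = [3, 5, 8];  Q = [1, 2, 3]
  Insert 2 (step 4): P = [2, 5, 8] / [3];  Q = [1, 2, 3] / [4]
  Insert 1 (step 5): P = [1, 5, 8] / [2] / [3];  Q = [1, 2, 3] / [4] / [5]
  Insert 7 (step 6): P = [1, 5, 7] / [2, 8] / [3];  Q = [1, 2, 3] / [4, 6] / [5]
  Insert 4 (step 7): P = [1, 4, 7] / [2, 5] / [3, 8];  Q = [1, 2, 3] / [4, 6] / [5, 7]
  Insert 6 (step 8): P = [1, 4, 6] / [2, 5, 7] / [3, 8];  Q = [1, 2, 3] / [4, 6, 8] / [5, 7]
Final shape: (3, 3, 2).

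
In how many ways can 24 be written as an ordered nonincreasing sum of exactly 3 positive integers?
p(24, 3 parts) = 48

Partitions of n into exactly k parts are in bijection with partitions of n − k into at most k parts (subtract 1 from each part). So p(24, exactly 3) = p(21, parts ≤ 3). Computing via the recurrence p(m, j) = p(m, j−1) + p(m−j, j) gives 48.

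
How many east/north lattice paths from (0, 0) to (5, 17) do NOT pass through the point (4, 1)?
Number of paths = 26249

Total paths from (0, 0) to (5, 17): C(22, 5) = 26334. Paths through (4, 1): (paths (0, 0) → (4, 1)) × (paths (4, 1) → (5, 17)) = C(5, 4) · C(17, 1) = 5 · 17 = 85. Avoidance count = 26334 − 85 = 26249.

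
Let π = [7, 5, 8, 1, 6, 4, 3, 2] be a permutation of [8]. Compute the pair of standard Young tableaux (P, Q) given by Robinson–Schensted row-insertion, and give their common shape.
P = [1, 2] / [3, 6] / [4, 8] / [5] / [7];  Q = [1, 3] / [2, 5] / [4, 6] / [7] / [8];  common shape = (2, 2, 2, 1, 1)

Row-insert the values π_1, π_2, … into P one at a time, bumping the leftmost entry strictly greater than the inserted value down to the next row. The recording tableau Q records, in position (i, j), the step at which that cell was added to P.
  Insert 7 (step 1): P = [7];  Q = [1]
  Insert 5 (step 2): P = [5] / [7];  Q = [1] / [2]
  Insert 8 (step 3): P = [5, 8] / [7];  Q = [1, 3] / [2]
  Insert 1 (step 4): P = [1, 8] / [5] / [7];  Q = [1, 3] / [2] / [4]
  Insert 6 (step 5): P = [1, 6] / [5, 8] / [7];  Q = [1, 3] / [2, 5] / [4]
  Insert 4 (step 6): P = [1, 4] / [5, 6] / [7, 8];  Q = [1, 3] / [2, 5] / [4, 6]
  Insert 3 (step 7): P = [1, 3] / [4, 6] / [5, 8] / [7];  Q = [1, 3] / [2, 5] / [4, 6] / [7]
  Insert 2 (step 8): P = [1, 2] / [3, 6] / [4, 8] / [5] / [7];  Q = [1, 3] / [2, 5] / [4, 6] / [7] / [8]
Final shape: (2, 2, 2, 1, 1).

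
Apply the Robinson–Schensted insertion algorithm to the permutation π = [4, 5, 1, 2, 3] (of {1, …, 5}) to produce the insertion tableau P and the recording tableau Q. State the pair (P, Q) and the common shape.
P = [1, 2, 3] / [4, 5];  Q = [1, 2, 5] / [3, 4];  common shape = (3, 2)

Row-insert the values π_1, π_2, … into P one at a time, bumping the leftmost entry strictly greater than the inserted value down to the next row. The recording tableau Q records, in position (i, j), the step at which that cell was added to P.
  Insert 4 (step 1): P = [4];  Q = [1]
  Insert 5 (step 2): P = [4, 5];  Q = [1, 2]
  Insert 1 (step 3): P = [1, 5] / [4];  Q = [1, 2] / [3]
  Insert 2 (step 4): P = [1, 2] / [4, 5];  Q = [1, 2] / [3, 4]
  Insert 3 (step 5): P = [1, 2, 3] / [4, 5];  Q = [1, 2, 5] / [3, 4]
Final shape: (3, 2).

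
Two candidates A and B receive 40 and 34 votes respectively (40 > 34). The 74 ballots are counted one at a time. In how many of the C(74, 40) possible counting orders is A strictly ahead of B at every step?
Strict-lead orderings = 111342333555814221882

Total orderings of the 74 votes with 40 for A: C(74, 40) = 1373222113855042069878. By the Bertrand ballot formula (Cycle Lemma / reflection principle), the number of orderings in which A is strictly ahead of B throughout is (p − q)/(p + q) · C(p + q, p) = (40 − 34)/(40 + 34) · 1373222113855042069878 = 111342333555814221882.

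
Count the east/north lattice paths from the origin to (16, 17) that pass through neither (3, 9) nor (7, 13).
Number of paths = 1077619510

Inclusion–exclusion. Total paths: C(33, 16) = 1166803110. Through P₁: C(12, 3)·C(21, 13) = 44767800. Through P₂: C(20, 7)·C(13, 9) = 55426800. Since P₁ is strictly southwest of P₂, a monotone path through both must visit P₁ then P₂; paths through both = C(12, 3)·C(8, 4)·C(13, 9) = 11011000. Avoid both = 1166803110 − 44767800 − 55426800 + 11011000 = 1077619510.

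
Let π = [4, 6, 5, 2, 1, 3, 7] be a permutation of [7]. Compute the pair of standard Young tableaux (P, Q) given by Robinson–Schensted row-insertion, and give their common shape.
P = [1, 3, 7] / [2, 5] / [4] / [6];  Q = [1, 2, 7] / [3, 6] / [4] / [5];  common shape = (3, 2, 1, 1)

Row-insert the values π_1, π_2, … into P one at a time, bumping the leftmost entry strictly greater than the inserted value down to the next row. The recording tableau Q records, in position (i, j), the step at which that cell was added to P.
  Insert 4 (step 1): P = [4];  Q = [1]
  Insert 6 (step 2): P = [4, 6];  Q = [1, 2]
  Insert 5 (step 3): P = [4, 5] / [6];  Q = [1, 2] / [3]
  Insert 2 (step 4): P = [2, 5] / [4] / [6];  Q = [1, 2] / [3] / [4]
  Insert 1 (step 5): P = [1, 5] / [2] / [4] / [6];  Q = [1, 2] / [3] / [4] / [5]
  Insert 3 (step 6): P = [1, 3] / [2, 5] / [4] / [6];  Q = [1, 2] / [3, 6] / [4] / [5]
  Insert 7 (step 7): P = [1, 3, 7] / [2, 5] / [4] / [6];  Q = [1, 2, 7] / [3, 6] / [4] / [5]
Final shape: (3, 2, 1, 1).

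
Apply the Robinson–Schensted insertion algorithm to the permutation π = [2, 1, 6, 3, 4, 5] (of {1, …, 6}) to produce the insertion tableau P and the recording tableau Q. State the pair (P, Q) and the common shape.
P = [1, 3, 4, 5] / [2, 6];  Q = [1, 3, 5, 6] / [2, 4];  common shape = (4, 2)

Row-insert the values π_1, π_2, … into P one at a time, bumping the leftmost entry strictly greater than the inserted value down to the next row. The recording tableau Q records, in position (i, j), the step at which that cell was added to P.
  Insert 2 (step 1): P = [2];  Q = [1]
  Insert 1 (step 2): P = [1] / [2];  Q = [1] / [2]
  Insert 6 (step 3): P = [1, 6] / [2];  Q = [1, 3] / [2]
  Insert 3 (step 4): P = [1, 3] / [2, 6];  Q = [1, 3] / [2, 4]
  Insert 4 (step 5): P = [1, 3, 4] / [2, 6];  Q = [1, 3, 5] / [2, 4]
  Insert 5 (step 6): P = [1, 3, 4, 5] / [2, 6];  Q = [1, 3, 5, 6] / [2, 4]
Final shape: (4, 2).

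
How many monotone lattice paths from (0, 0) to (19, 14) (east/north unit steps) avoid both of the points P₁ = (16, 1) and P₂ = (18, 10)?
Number of paths = 753188805

Inclusion–exclusion. Total paths: C(33, 19) = 818809200. Through P₁: C(17, 16)·C(16, 3) = 9520. Through P₂: C(28, 18)·C(5, 1) = 65615550. Since P₁ is strictly southwest of P₂, a monotone path through both must visit P₁ then P₂; paths through both = C(17, 16)·C(11, 2)·C(5, 1) = 4675. Avoid both = 818809200 − 9520 − 65615550 + 4675 = 753188805.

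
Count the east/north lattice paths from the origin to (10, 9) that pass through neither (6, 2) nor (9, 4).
Number of paths = 80528

Inclusion–exclusion. Total paths: C(19, 10) = 92378. Through P₁: C(8, 6)·C(11, 4) = 9240. Through P₂: C(13, 9)·C(6, 1) = 4290. Since P₁ is strictly southwest of P₂, a monotone path through both must visit P₁ then P₂; paths through both = C(8, 6)·C(5, 3)·C(6, 1) = 1680. Avoid both = 92378 − 9240 − 4290 + 1680 = 80528.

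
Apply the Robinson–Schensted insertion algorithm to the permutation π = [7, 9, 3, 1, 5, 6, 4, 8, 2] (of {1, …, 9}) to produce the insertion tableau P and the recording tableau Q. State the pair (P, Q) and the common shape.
P = [1, 2, 6, 8] / [3, 4] / [5, 9] / [7];  Q = [1, 2, 6, 8] / [3, 5] / [4, 7] / [9];  common shape = (4, 2, 2, 1)

Row-insert the values π_1, π_2, … into P one at a time, bumping the leftmost entry strictly greater than the inserted value down to the next row. The recording tableau Q records, in position (i, j), the step at which that cell was added to P.
  Insert 7 (step 1): P = [7];  Q = [1]
  Insert 9 (step 2): P = [7, 9];  Q = [1, 2]
  Insert 3 (step 3): P = [3, 9] / [7];  Q = [1, 2] / [3]
  Insert 1 (step 4): P = [1, 9] / [3] / [7];  Q = [1, 2] / [3] / [4]
  Insert 5 (step 5): P = [1, 5] / [3, 9] / [7];  Q = [1, 2] / [3, 5] / [4]
  Insert 6 (step 6): P = [1, 5, 6] / [3, 9] / [7];  Q = [1, 2, 6] / [3, 5] / [4]
  Insert 4 (step 7): P = [1, 4, 6] / [3, 5] / [7, 9];  Q = [1, 2, 6] / [3, 5] / [4, 7]
  Insert 8 (step 8): P = [1, 4, 6, 8] / [3, 5] / [7, 9];  Q = [1, 2, 6, 8] / [3, 5] / [4, 7]
  Insert 2 (step 9): P = [1, 2, 6, 8] / [3, 4] / [5, 9] / [7];  Q = [1, 2, 6, 8] / [3, 5] / [4, 7] / [9]
Final shape: (4, 2, 2, 1).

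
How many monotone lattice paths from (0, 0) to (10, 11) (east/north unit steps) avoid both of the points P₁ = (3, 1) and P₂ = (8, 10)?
Number of paths = 167674

Inclusion–exclusion. Total paths: C(21, 10) = 352716. Through P₁: C(4, 3)·C(17, 7) = 77792. Through P₂: C(18, 8)·C(3, 2) = 131274. Since P₁ is strictly southwest of P₂, a monotone path through both must visit P₁ then P₂; paths through both = C(4, 3)·C(14, 5)·C(3, 2) = 24024. Avoid both = 352716 − 77792 − 131274 + 24024 = 167674.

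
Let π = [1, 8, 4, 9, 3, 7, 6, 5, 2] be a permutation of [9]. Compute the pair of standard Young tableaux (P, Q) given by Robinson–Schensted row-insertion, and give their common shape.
P = [1, 2, 5] / [3, 6] / [4, 9] / [7] / [8];  Q = [1, 2, 4] / [3, 6] / [5, 7] / [8] / [9];  common shape = (3, 2, 2, 1, 1)

Row-insert the values π_1, π_2, … into P one at a time, bumping the leftmost entry strictly greater than the inserted value down to the next row. The recording tableau Q records, in position (i, j), the step at which that cell was added to P.
  Insert 1 (step 1): P = [1];  Q = [1]
  Insert 8 (step 2): P = [1, 8];  Q = [1, 2]
  Insert 4 (step 3): P = [1, 4] / [8];  Q = [1, 2] / [3]
  Insert 9 (step 4): P = [1, 4, 9] / [8];  Q = [1, 2, 4] / [3]
  Insert 3 (step 5): P = [1, 3, 9] / [4] / [8];  Q = [1, 2, 4] / [3] / [5]
  Insert 7 (step 6): P = [1, 3, 7] / [4, 9] / [8];  Q = [1, 2, 4] / [3, 6] / [5]
  Insert 6 (step 7): P = [1, 3, 6] / [4, 7] / [8, 9];  Q = [1, 2, 4] / [3, 6] / [5, 7]
  Insert 5 (step 8): P = [1, 3, 5] / [4, 6] / [7, 9] / [8];  Q = [1, 2, 4] / [3, 6] / [5, 7] / [8]
  Insert 2 (step 9): P = [1, 2, 5] / [3, 6] / [4, 9] / [7] / [8];  Q = [1, 2, 4] / [3, 6] / [5, 7] / [8] / [9]
Final shape: (3, 2, 2, 1, 1).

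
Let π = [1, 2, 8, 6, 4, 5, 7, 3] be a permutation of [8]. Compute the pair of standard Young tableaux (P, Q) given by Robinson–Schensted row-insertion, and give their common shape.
P = [1, 2, 3, 5, 7] / [4] / [6] / [8];  Q = [1, 2, 3, 6, 7] / [4] / [5] / [8];  common shape = (5, 1, 1, 1)

Row-insert the values π_1, π_2, … into P one at a time, bumping the leftmost entry strictly greater than the inserted value down to the next row. The recording tableau Q records, in position (i, j), the step at which that cell was added to P.
  Insert 1 (step 1): P = [1];  Q = [1]
  Insert 2 (step 2): P = [1, 2];  Q = [1, 2]
  Insert 8 (step 3): P = [1, 2, 8];  Q = [1, 2, 3]
  Insert 6 (step 4): P = [1, 2, 6] / [8];  Q = [1, 2, 3] / [4]
  Insert 4 (step 5): P = [1, 2, 4] / [6] / [8];  Q = [1, 2, 3] / [4] / [5]
  Insert 5 (step 6): P = [1, 2, 4, 5] / [6] / [8];  Q = [1, 2, 3, 6] / [4] / [5]
  Insert 7 (step 7): P = [1, 2, 4, 5, 7] / [6] / [8];  Q = [1, 2, 3, 6, 7] / [4] / [5]
  Insert 3 (step 8): P = [1, 2, 3, 5, 7] / [4] / [6] / [8];  Q = [1, 2, 3, 6, 7] / [4] / [5] / [8]
Final shape: (5, 1, 1, 1).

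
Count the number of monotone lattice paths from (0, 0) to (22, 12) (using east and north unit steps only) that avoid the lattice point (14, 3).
Number of paths = 531823240

Total paths from (0, 0) to (22, 12): C(34, 22) = 548354040. Paths through (14, 3): (paths (0, 0) → (14, 3)) × (paths (14, 3) → (22, 12)) = C(17, 14) · C(17, 8) = 680 · 24310 = 16530800. Avoidance count = 548354040 − 16530800 = 531823240.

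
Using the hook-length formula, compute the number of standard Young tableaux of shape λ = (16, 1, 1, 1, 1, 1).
# SYT of shape (16, 1, 1, 1, 1, 1) = 15504

Hook-length formula: f^λ = n! / Π hook(c), product over all cells c of the Young diagram. For λ = (16, 1, 1, 1, 1, 1), n = 21 boxes. Hook lengths by row (left-to-right, top-to-bottom): [21, 15, 14, 13, 12, 11, 10, 9, 8, 7, 6, 5, 4, 3, 2, 1]; [5]; [4]; [3]; [2]; [1]. Product of hooks = 3295339407360000. So f^λ = 21! / 3295339407360000 = 51090942171709440000 / 3295339407360000 = 15504.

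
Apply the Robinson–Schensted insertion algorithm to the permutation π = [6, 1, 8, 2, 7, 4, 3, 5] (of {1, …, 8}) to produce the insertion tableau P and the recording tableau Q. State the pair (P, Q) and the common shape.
P = [1, 2, 3, 5] / [4, 7] / [6] / [8];  Q = [1, 3, 5, 8] / [2, 4] / [6] / [7];  common shape = (4, 2, 1, 1)

Row-insert the values π_1, π_2, … into P one at a time, bumping the leftmost entry strictly greater than the inserted value down to the next row. The recording tableau Q records, in position (i, j), the step at which that cell was added to P.
  Insert 6 (step 1): P = [6];  Q = [1]
  Insert 1 (step 2): P = [1] / [6];  Q = [1] / [2]
  Insert 8 (step 3): P = [1, 8] / [6];  Q = [1, 3] / [2]
  Insert 2 (step 4): P = [1, 2] / [6, 8];  Q = [1, 3] / [2, 4]
  Insert 7 (step 5): P = [1, 2, 7] / [6, 8];  Q = [1, 3, 5] / [2, 4]
  Insert 4 (step 6): P = [1, 2, 4] / [6, 7] / [8];  Q = [1, 3, 5] / [2, 4] / [6]
  Insert 3 (step 7): P = [1, 2, 3] / [4, 7] / [6] / [8];  Q = [1, 3, 5] / [2, 4] / [6] / [7]
  Insert 5 (step 8): P = [1, 2, 3, 5] / [4, 7] / [6] / [8];  Q = [1, 3, 5, 8] / [2, 4] / [6] / [7]
Final shape: (4, 2, 1, 1).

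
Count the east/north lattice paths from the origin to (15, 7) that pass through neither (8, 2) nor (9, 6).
Number of paths = 101444

Inclusion–exclusion. Total paths: C(22, 15) = 170544. Through P₁: C(10, 8)·C(12, 7) = 35640. Through P₂: C(15, 9)·C(7, 6) = 35035. Since P₁ is strictly southwest of P₂, a monotone path through both must visit P₁ then P₂; paths through both = C(10, 8)·C(5, 1)·C(7, 6) = 1575. Avoid both = 170544 − 35640 − 35035 + 1575 = 101444.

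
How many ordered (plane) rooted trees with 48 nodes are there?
C_47 = 33868773757191046886429490

These ordered rooted trees are counted by the Catalan number C_n = (1/(n + 1)) · C(2n, n). For n = 47: C_47 = (1/48) · C(94, 47) = 1625701140345170250548615520/48 = 33868773757191046886429490.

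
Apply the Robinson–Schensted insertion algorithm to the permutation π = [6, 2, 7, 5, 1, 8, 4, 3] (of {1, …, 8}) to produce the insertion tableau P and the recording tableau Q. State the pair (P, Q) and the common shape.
P = [1, 3, 8] / [2, 4] / [5, 7] / [6];  Q = [1, 3, 6] / [2, 4] / [5, 7] / [8];  common shape = (3, 2, 2, 1)

Row-insert the values π_1, π_2, … into P one at a time, bumping the leftmost entry strictly greater than the inserted value down to the next row. The recording tableau Q records, in position (i, j), the step at which that cell was added to P.
  Insert 6 (step 1): P = [6];  Q = [1]
  Insert 2 (step 2): P = [2] / [6];  Q = [1] / [2]
  Insert 7 (step 3): P = [2, 7] / [6];  Q = [1, 3] / [2]
  Insert 5 (step 4): P = [2, 5] / [6, 7];  Q = [1, 3] / [2, 4]
  Insert 1 (step 5): P = [1, 5] / [2, 7] / [6];  Q = [1, 3] / [2, 4] / [5]
  Insert 8 (step 6): P = [1, 5, 8] / [2, 7] / [6];  Q = [1, 3, 6] / [2, 4] / [5]
  Insert 4 (step 7): P = [1, 4, 8] / [2, 5] / [6, 7];  Q = [1, 3, 6] / [2, 4] / [5, 7]
  Insert 3 (step 8): P = [1, 3, 8] / [2, 4] / [5, 7] / [6];  Q = [1, 3, 6] / [2, 4] / [5, 7] / [8]
Final shape: (3, 2, 2, 1).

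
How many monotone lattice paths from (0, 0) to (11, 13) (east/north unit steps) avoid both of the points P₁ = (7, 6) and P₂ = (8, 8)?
Number of paths = 1497432

Inclusion–exclusion. Total paths: C(24, 11) = 2496144. Through P₁: C(13, 7)·C(11, 4) = 566280. Through P₂: C(16, 8)·C(8, 3) = 720720. Since P₁ is strictly southwest of P₂, a monotone path through both must visit P₁ then P₂; paths through both = C(13, 7)·C(3, 1)·C(8, 3) = 288288. Avoid both = 2496144 − 566280 − 720720 + 288288 = 1497432.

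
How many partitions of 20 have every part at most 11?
p(20, parts ≤ 11) = 560

Use the recurrence p(n, m) = p(n, m−1) + p(n−m, m): either the largest part is < m (count p(n, m−1)) or the largest part is exactly m (remove one copy of m, count p(n−m, m)). With p(0, ·) = 1 this gives p(20, parts ≤ 11) = 560. (By conjugating Young diagrams, this also counts partitions of 20 into at most 11 parts.)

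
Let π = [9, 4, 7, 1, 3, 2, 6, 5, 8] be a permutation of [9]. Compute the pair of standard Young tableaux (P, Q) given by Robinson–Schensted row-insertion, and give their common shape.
P = [1, 2, 5, 8] / [3, 6] / [4, 7] / [9];  Q = [1, 3, 7, 9] / [2, 5] / [4, 8] / [6];  common shape = (4, 2, 2, 1)

Row-insert the values π_1, π_2, … into P one at a time, bumping the leftmost entry strictly greater than the inserted value down to the next row. The recording tableau Q records, in position (i, j), the step at which that cell was added to P.
  Insert 9 (step 1): P = [9];  Q = [1]
  Insert 4 (step 2): P = [4] / [9];  Q = [1] / [2]
  Insert 7 (step 3): P = [4, 7] / [9];  Q = [1, 3] / [2]
  Insert 1 (step 4): P = [1, 7] / [4] / [9];  Q = [1, 3] / [2] / [4]
  Insert 3 (step 5): P = [1, 3] / [4, 7] / [9];  Q = [1, 3] / [2, 5] / [4]
  Insert 2 (step 6): P = [1, 2] / [3, 7] / [4] / [9];  Q = [1, 3] / [2, 5] / [4] / [6]
  Insert 6 (step 7): P = [1, 2, 6] / [3, 7] / [4] / [9];  Q = [1, 3, 7] / [2, 5] / [4] / [6]
  Insert 5 (step 8): P = [1, 2, 5] / [3, 6] / [4, 7] / [9];  Q = [1, 3, 7] / [2, 5] / [4, 8] / [6]
  Insert 8 (step 9): P = [1, 2, 5, 8] / [3, 6] / [4, 7] / [9];  Q = [1, 3, 7, 9] / [2, 5] / [4, 8] / [6]
Final shape: (4, 2, 2, 1).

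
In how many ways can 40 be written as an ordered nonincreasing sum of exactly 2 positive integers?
p(40, 2 parts) = 20

Partitions of n into exactly k parts are in bijection with partitions of n − k into at most k parts (subtract 1 from each part). So p(40, exactly 2) = p(38, parts ≤ 2). Computing via the recurrence p(m, j) = p(m, j−1) + p(m−j, j) gives 20.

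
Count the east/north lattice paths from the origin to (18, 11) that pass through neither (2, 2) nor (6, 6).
Number of paths = 19220688

Inclusion–exclusion. Total paths: C(29, 18) = 34597290. Through P₁: C(4, 2)·C(25, 16) = 12257850. Through P₂: C(12, 6)·C(17, 12) = 5717712. Since P₁ is strictly southwest of P₂, a monotone path through both must visit P₁ then P₂; paths through both = C(4, 2)·C(8, 4)·C(17, 12) = 2598960. Avoid both = 34597290 − 12257850 − 5717712 + 2598960 = 19220688.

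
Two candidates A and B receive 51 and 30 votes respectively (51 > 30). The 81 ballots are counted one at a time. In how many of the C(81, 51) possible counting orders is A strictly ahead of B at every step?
Strict-lead orderings = 3652934573169598484768

Total orderings of the 81 votes with 51 for A: C(81, 51) = 14089890496511308441248. By the Bertrand ballot formula (Cycle Lemma / reflection principle), the number of orderings in which A is strictly ahead of B throughout is (p − q)/(p + q) · C(p + q, p) = (51 − 30)/(51 + 30) · 14089890496511308441248 = 3652934573169598484768.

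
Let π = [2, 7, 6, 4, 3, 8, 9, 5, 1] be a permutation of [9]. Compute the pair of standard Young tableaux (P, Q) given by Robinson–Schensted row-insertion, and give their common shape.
P = [1, 3, 5, 9] / [2, 8] / [4] / [6] / [7];  Q = [1, 2, 6, 7] / [3, 8] / [4] / [5] / [9];  common shape = (4, 2, 1, 1, 1)

Row-insert the values π_1, π_2, … into P one at a time, bumping the leftmost entry strictly greater than the inserted value down to the next row. The recording tableau Q records, in position (i, j), the step at which that cell was added to P.
  Insert 2 (step 1): P = [2];  Q = [1]
  Insert 7 (step 2): P = [2, 7];  Q = [1, 2]
  Insert 6 (step 3): P = [2, 6] / [7];  Q = [1, 2] / [3]
  Insert 4 (step 4): P = [2, 4] / [6] / [7];  Q = [1, 2] / [3] / [4]
  Insert 3 (step 5): P = [2, 3] / [4] / [6] / [7];  Q = [1, 2] / [3] / [4] / [5]
  Insert 8 (step 6): P = [2, 3, 8] / [4] / [6] / [7];  Q = [1, 2, 6] / [3] / [4] / [5]
  Insert 9 (step 7): P = [2, 3, 8, 9] / [4] / [6] / [7];  Q = [1, 2, 6, 7] / [3] / [4] / [5]
  Insert 5 (step 8): P = [2, 3, 5, 9] / [4, 8] / [6] / [7];  Q = [1, 2, 6, 7] / [3, 8] / [4] / [5]
  Insert 1 (step 9): P = [1, 3, 5, 9] / [2, 8] / [4] / [6] / [7];  Q = [1, 2, 6, 7] / [3, 8] / [4] / [5] / [9]
Final shape: (4, 2, 1, 1, 1).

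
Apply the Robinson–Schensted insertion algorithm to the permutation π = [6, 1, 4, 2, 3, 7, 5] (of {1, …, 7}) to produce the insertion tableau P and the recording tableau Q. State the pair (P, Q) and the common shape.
P = [1, 2, 3, 5] / [4, 7] / [6];  Q = [1, 3, 5, 6] / [2, 7] / [4];  common shape = (4, 2, 1)

Row-insert the values π_1, π_2, … into P one at a time, bumping the leftmost entry strictly greater than the inserted value down to the next row. The recording tableau Q records, in position (i, j), the step at which that cell was added to P.
  Insert 6 (step 1): P = [6];  Q = [1]
  Insert 1 (step 2): P = [1] / [6];  Q = [1] / [2]
  Insert 4 (step 3): P = [1, 4] / [6];  Q = [1, 3] / [2]
  Insert 2 (step 4): P = [1, 2] / [4] / [6];  Q = [1, 3] / [2] / [4]
  Insert 3 (step 5): P = [1, 2, 3] / [4] / [6];  Q = [1, 3, 5] / [2] / [4]
  Insert 7 (step 6): P = [1, 2, 3, 7] / [4] / [6];  Q = [1, 3, 5, 6] / [2] / [4]
  Insert 5 (step 7): P = [1, 2, 3, 5] / [4, 7] / [6];  Q = [1, 3, 5, 6] / [2, 7] / [4]
Final shape: (4, 2, 1).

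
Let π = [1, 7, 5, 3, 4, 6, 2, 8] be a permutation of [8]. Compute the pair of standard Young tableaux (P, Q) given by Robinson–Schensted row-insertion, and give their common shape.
P = [1, 2, 4, 6, 8] / [3] / [5] / [7];  Q = [1, 2, 5, 6, 8] / [3] / [4] / [7];  common shape = (5, 1, 1, 1)

Row-insert the values π_1, π_2, … into P one at a time, bumping the leftmost entry strictly greater than the inserted value down to the next row. The recording tableau Q records, in position (i, j), the step at which that cell was added to P.
  Insert 1 (step 1): P = [1];  Q = [1]
  Insert 7 (step 2): P = [1, 7];  Q = [1, 2]
  Insert 5 (step 3): P = [1, 5] / [7];  Q = [1, 2] / [3]
  Insert 3 (step 4): P = [1, 3] / [5] / [7];  Q = [1, 2] / [3] / [4]
  Insert 4 (step 5): P = [1, 3, 4] / [5] / [7];  Q = [1, 2, 5] / [3] / [4]
  Insert 6 (step 6): P = [1, 3, 4, 6] / [5] / [7];  Q = [1, 2, 5, 6] / [3] / [4]
  Insert 2 (step 7): P = [1, 2, 4, 6] / [3] / [5] / [7];  Q = [1, 2, 5, 6] / [3] / [4] / [7]
  Insert 8 (step 8): P = [1, 2, 4, 6, 8] / [3] / [5] / [7];  Q = [1, 2, 5, 6, 8] / [3] / [4] / [7]
Final shape: (5, 1, 1, 1).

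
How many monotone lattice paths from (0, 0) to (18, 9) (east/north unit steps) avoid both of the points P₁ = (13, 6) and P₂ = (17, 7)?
Number of paths = 2536101

Inclusion–exclusion. Total paths: C(27, 18) = 4686825. Through P₁: C(19, 13)·C(8, 5) = 1519392. Through P₂: C(24, 17)·C(3, 1) = 1038312. Since P₁ is strictly southwest of P₂, a monotone path through both must visit P₁ then P₂; paths through both = C(19, 13)·C(5, 4)·C(3, 1) = 406980. Avoid both = 4686825 − 1519392 − 1038312 + 406980 = 2536101.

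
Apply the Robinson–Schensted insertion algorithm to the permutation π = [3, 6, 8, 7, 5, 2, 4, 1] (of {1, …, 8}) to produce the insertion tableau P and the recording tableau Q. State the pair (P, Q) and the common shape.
P = [1, 4, 7] / [2, 5] / [3] / [6] / [8];  Q = [1, 2, 3] / [4, 7] / [5] / [6] / [8];  common shape = (3, 2, 1, 1, 1)

Row-insert the values π_1, π_2, … into P one at a time, bumping the leftmost entry strictly greater than the inserted value down to the next row. The recording tableau Q records, in position (i, j), the step at which that cell was added to P.
  Insert 3 (step 1): P = [3];  Q = [1]
  Insert 6 (step 2): P = [3, 6];  Q = [1, 2]
  Insert 8 (step 3): P = [3, 6, 8];  Q = [1, 2, 3]
  Insert 7 (step 4): P = [3, 6, 7] / [8];  Q = [1, 2, 3] / [4]
  Insert 5 (step 5): P = [3, 5, 7] / [6] / [8];  Q = [1, 2, 3] / [4] / [5]
  Insert 2 (step 6): P = [2, 5, 7] / [3] / [6] / [8];  Q = [1, 2, 3] / [4] / [5] / [6]
  Insert 4 (step 7): P = [2, 4, 7] / [3, 5] / [6] / [8];  Q = [1, 2, 3] / [4, 7] / [5] / [6]
  Insert 1 (step 8): P = [1, 4, 7] / [2, 5] / [3] / [6] / [8];  Q = [1, 2, 3] / [4, 7] / [5] / [6] / [8]
Final shape: (3, 2, 1, 1, 1).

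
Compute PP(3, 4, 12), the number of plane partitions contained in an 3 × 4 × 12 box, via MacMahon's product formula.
PP(3, 4, 12) = 176729280

Evaluate the triple product over i = 1..3, j = 1..4, k = 1..12. The factors are (2/1) · (3/2) · (4/3) · (5/4) · (6/5) · (7/6) · (8/7) · (9/8) · … (144 factors total). The numerators and denominators telescope so the product is an integer; carrying out the multiplication exactly gives PP(3, 4, 12) = 176729280.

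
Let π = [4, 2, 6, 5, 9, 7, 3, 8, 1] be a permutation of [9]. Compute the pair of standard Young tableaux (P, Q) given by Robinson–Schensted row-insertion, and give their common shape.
P = [1, 3, 7, 8] / [2, 5, 9] / [4] / [6];  Q = [1, 3, 5, 8] / [2, 4, 6] / [7] / [9];  common shape = (4, 3, 1, 1)

Row-insert the values π_1, π_2, … into P one at a time, bumping the leftmost entry strictly greater than the inserted value down to the next row. The recording tableau Q records, in position (i, j), the step at which that cell was added to P.
  Insert 4 (step 1): P = [4];  Q = [1]
  Insert 2 (step 2): P = [2] / [4];  Q = [1] / [2]
  Insert 6 (step 3): P = [2, 6] / [4];  Q = [1, 3] / [2]
  Insert 5 (step 4): P = [2, 5] / [4, 6];  Q = [1, 3] / [2, 4]
  Insert 9 (step 5): P = [2, 5, 9] / [4, 6];  Q = [1, 3, 5] / [2, 4]
  Insert 7 (step 6): P = [2, 5, 7] / [4, 6, 9];  Q = [1, 3, 5] / [2, 4, 6]
  Insert 3 (step 7): P = [2, 3, 7] / [4, 5, 9] / [6];  Q = [1, 3, 5] / [2, 4, 6] / [7]
  Insert 8 (step 8): P = [2, 3, 7, 8] / [4, 5, 9] / [6];  Q = [1, 3, 5, 8] / [2, 4, 6] / [7]
  Insert 1 (step 9): P = [1, 3, 7, 8] / [2, 5, 9] / [4] / [6];  Q = [1, 3, 5, 8] / [2, 4, 6] / [7] / [9]
Final shape: (4, 3, 1, 1).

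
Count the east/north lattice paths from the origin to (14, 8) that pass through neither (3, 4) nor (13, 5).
Number of paths = 239263

Inclusion–exclusion. Total paths: C(22, 14) = 319770. Through P₁: C(7, 3)·C(15, 11) = 47775. Through P₂: C(18, 13)·C(4, 1) = 34272. Since P₁ is strictly southwest of P₂, a monotone path through both must visit P₁ then P₂; paths through both = C(7, 3)·C(11, 10)·C(4, 1) = 1540. Avoid both = 319770 − 47775 − 34272 + 1540 = 239263.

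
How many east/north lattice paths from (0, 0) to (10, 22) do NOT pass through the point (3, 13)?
Number of paths = 58105840

Total paths from (0, 0) to (10, 22): C(32, 10) = 64512240. Paths through (3, 13): (paths (0, 0) → (3, 13)) × (paths (3, 13) → (10, 22)) = C(16, 3) · C(16, 7) = 560 · 11440 = 6406400. Avoidance count = 64512240 − 6406400 = 58105840.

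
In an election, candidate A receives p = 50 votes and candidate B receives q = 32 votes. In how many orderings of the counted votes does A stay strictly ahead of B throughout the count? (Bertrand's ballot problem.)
Strict-lead orderings = 13038830116731230997042

Total orderings of the 82 votes with 50 for A: C(82, 50) = 59399114976220052319858. By the Bertrand ballot formula (Cycle Lemma / reflection principle), the number of orderings in which A is strictly ahead of B throughout is (p − q)/(p + q) · C(p + q, p) = (50 − 32)/(50 + 32) · 59399114976220052319858 = 13038830116731230997042.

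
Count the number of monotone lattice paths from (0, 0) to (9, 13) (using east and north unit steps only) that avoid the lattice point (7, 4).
Number of paths = 479270

Total paths from (0, 0) to (9, 13): C(22, 9) = 497420. Paths through (7, 4): (paths (0, 0) → (7, 4)) × (paths (7, 4) → (9, 13)) = C(11, 7) · C(11, 2) = 330 · 55 = 18150. Avoidance count = 497420 − 18150 = 479270.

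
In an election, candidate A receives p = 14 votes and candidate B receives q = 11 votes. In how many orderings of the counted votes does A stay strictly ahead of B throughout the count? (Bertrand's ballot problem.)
Strict-lead orderings = 534888

Total orderings of the 25 votes with 14 for A: C(25, 14) = 4457400. By the Bertrand ballot formula (Cycle Lemma / reflection principle), the number of orderings in which A is strictly ahead of B throughout is (p − q)/(p + q) · C(p + q, p) = (14 − 11)/(14 + 11) · 4457400 = 534888.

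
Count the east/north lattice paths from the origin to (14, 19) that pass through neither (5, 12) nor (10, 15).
Number of paths = 543462240

Inclusion–exclusion. Total paths: C(33, 14) = 818809200. Through P₁: C(17, 5)·C(16, 9) = 70790720. Through P₂: C(25, 10)·C(8, 4) = 228813200. Since P₁ is strictly southwest of P₂, a monotone path through both must visit P₁ then P₂; paths through both = C(17, 5)·C(8, 5)·C(8, 4) = 24256960. Avoid both = 818809200 − 70790720 − 228813200 + 24256960 = 543462240.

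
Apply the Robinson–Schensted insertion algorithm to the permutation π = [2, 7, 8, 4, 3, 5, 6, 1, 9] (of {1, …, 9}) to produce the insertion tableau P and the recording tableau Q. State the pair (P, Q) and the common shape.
P = [1, 3, 5, 6, 9] / [2, 8] / [4] / [7];  Q = [1, 2, 3, 7, 9] / [4, 6] / [5] / [8];  common shape = (5, 2, 1, 1)

Row-insert the values π_1, π_2, … into P one at a time, bumping the leftmost entry strictly greater than the inserted value down to the next row. The recording tableau Q records, in position (i, j), the step at which that cell was added to P.
  Insert 2 (step 1): P = [2];  Q = [1]
  Insert 7 (step 2): P = [2, 7];  Q = [1, 2]
  Insert 8 (step 3): P = [2, 7, 8];  Q = [1, 2, 3]
  Insert 4 (step 4): P = [2, 4, 8] / [7];  Q = [1, 2, 3] / [4]
  Insert 3 (step 5): P = [2, 3, 8] / [4] / [7];  Q = [1, 2, 3] / [4] / [5]
  Insert 5 (step 6): P = [2, 3, 5] / [4, 8] / [7];  Q = [1, 2, 3] / [4, 6] / [5]
  Insert 6 (step 7): P = [2, 3, 5, 6] / [4, 8] / [7];  Q = [1, 2, 3, 7] / [4, 6] / [5]
  Insert 1 (step 8): P = [1, 3, 5, 6] / [2, 8] / [4] / [7];  Q = [1, 2, 3, 7] / [4, 6] / [5] / [8]
  Insert 9 (step 9): P = [1, 3, 5, 6, 9] / [2, 8] / [4] / [7];  Q = [1, 2, 3, 7, 9] / [4, 6] / [5] / [8]
Final shape: (5, 2, 1, 1).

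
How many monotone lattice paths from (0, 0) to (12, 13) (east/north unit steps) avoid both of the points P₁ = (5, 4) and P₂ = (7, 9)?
Number of paths = 2650816

Inclusion–exclusion. Total paths: C(25, 12) = 5200300. Through P₁: C(9, 5)·C(16, 7) = 1441440. Through P₂: C(16, 7)·C(9, 5) = 1441440. Since P₁ is strictly southwest of P₂, a monotone path through both must visit P₁ then P₂; paths through both = C(9, 5)·C(7, 2)·C(9, 5) = 333396. Avoid both = 5200300 − 1441440 − 1441440 + 333396 = 2650816.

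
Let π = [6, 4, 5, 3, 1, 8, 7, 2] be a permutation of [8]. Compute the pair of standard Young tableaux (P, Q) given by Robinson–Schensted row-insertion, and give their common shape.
P = [1, 2, 7] / [3, 5] / [4, 8] / [6];  Q = [1, 3, 6] / [2, 7] / [4, 8] / [5];  common shape = (3, 2, 2, 1)

Row-insert the values π_1, π_2, … into P one at a time, bumping the leftmost entry strictly greater than the inserted value down to the next row. The recording tableau Q records, in position (i, j), the step at which that cell was added to P.
  Insert 6 (step 1): P = [6];  Q = [1]
  Insert 4 (step 2): P = [4] / [6];  Q = [1] / [2]
  Insert 5 (step 3): P = [4, 5] / [6];  Q = [1, 3] / [2]
  Insert 3 (step 4): P = [3, 5] / [4] / [6];  Q = [1, 3] / [2] / [4]
  Insert 1 (step 5): P = [1, 5] / [3] / [4] / [6];  Q = [1, 3] / [2] / [4] / [5]
  Insert 8 (step 6): P = [1, 5, 8] / [3] / [4] / [6];  Q = [1, 3, 6] / [2] / [4] / [5]
  Insert 7 (step 7): P = [1, 5, 7] / [3, 8] / [4] / [6];  Q = [1, 3, 6] / [2, 7] / [4] / [5]
  Insert 2 (step 8): P = [1, 2, 7] / [3, 5] / [4, 8] / [6];  Q = [1, 3, 6] / [2, 7] / [4, 8] / [5]
Final shape: (3, 2, 2, 1).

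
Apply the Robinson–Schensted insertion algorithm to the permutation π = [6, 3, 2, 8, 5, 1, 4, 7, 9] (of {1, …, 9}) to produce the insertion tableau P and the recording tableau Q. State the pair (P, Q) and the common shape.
P = [1, 4, 7, 9] / [2, 5] / [3, 8] / [6];  Q = [1, 4, 8, 9] / [2, 5] / [3, 7] / [6];  common shape = (4, 2, 2, 1)

Row-insert the values π_1, π_2, … into P one at a time, bumping the leftmost entry strictly greater than the inserted value down to the next row. The recording tableau Q records, in position (i, j), the step at which that cell was added to P.
  Insert 6 (step 1): P = [6];  Q = [1]
  Insert 3 (step 2): P = [3] / [6];  Q = [1] / [2]
  Insert 2 (step 3): P = [2] / [3] / [6];  Q = [1] / [2] / [3]
  Insert 8 (step 4): P = [2, 8] / [3] / [6];  Q = [1, 4] / [2] / [3]
  Insert 5 (step 5): P = [2, 5] / [3, 8] / [6];  Q = [1, 4] / [2, 5] / [3]
  Insert 1 (step 6): P = [1, 5] / [2, 8] / [3] / [6];  Q = [1, 4] / [2, 5] / [3] / [6]
  Insert 4 (step 7): P = [1, 4] / [2, 5] / [3, 8] / [6];  Q = [1, 4] / [2, 5] / [3, 7] / [6]
  Insert 7 (step 8): P = [1, 4, 7] / [2, 5] / [3, 8] / [6];  Q = [1, 4, 8] / [2, 5] / [3, 7] / [6]
  Insert 9 (step 9): P = [1, 4, 7, 9] / [2, 5] / [3, 8] / [6];  Q = [1, 4, 8, 9] / [2, 5] / [3, 7] / [6]
Final shape: (4, 2, 2, 1).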